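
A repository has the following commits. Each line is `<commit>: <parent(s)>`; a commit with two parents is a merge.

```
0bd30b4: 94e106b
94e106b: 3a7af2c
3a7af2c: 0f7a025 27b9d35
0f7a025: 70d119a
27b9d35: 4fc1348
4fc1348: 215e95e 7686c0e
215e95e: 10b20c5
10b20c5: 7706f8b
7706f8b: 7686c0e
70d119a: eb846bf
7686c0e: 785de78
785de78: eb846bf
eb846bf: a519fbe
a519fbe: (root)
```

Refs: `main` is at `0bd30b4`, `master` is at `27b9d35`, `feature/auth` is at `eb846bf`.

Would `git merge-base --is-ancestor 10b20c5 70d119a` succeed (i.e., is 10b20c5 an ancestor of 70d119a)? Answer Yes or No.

No

Ancestors of 70d119a: {70d119a, a519fbe, eb846bf}.
10b20c5 is not in that set, so it is not an ancestor of 70d119a.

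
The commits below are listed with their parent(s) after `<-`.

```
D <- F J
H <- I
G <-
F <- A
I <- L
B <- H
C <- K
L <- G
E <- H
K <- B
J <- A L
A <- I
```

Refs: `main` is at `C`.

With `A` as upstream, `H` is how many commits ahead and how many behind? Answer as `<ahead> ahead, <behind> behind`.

1 ahead, 1 behind

Reachable from H: {G, H, I, L}.
Reachable from A: {A, G, I, L}.
Only in H's history (ahead): {H} — 1.
Only in A's history (behind): {A} — 1.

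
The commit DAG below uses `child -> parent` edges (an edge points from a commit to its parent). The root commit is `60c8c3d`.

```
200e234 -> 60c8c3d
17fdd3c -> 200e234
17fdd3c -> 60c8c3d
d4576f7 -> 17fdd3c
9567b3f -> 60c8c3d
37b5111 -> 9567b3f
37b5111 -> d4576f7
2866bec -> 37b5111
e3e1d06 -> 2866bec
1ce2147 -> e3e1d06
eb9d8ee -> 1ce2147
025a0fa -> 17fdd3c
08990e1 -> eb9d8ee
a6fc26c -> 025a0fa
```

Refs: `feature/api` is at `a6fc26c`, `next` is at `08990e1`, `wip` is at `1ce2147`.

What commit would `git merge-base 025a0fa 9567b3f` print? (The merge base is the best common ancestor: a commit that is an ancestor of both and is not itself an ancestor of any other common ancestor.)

60c8c3d

Ancestors of 025a0fa: {025a0fa, 17fdd3c, 200e234, 60c8c3d}.
Ancestors of 9567b3f: {60c8c3d, 9567b3f}.
Common ancestors: {60c8c3d}.
The only common ancestor is 60c8c3d, so it is the merge base.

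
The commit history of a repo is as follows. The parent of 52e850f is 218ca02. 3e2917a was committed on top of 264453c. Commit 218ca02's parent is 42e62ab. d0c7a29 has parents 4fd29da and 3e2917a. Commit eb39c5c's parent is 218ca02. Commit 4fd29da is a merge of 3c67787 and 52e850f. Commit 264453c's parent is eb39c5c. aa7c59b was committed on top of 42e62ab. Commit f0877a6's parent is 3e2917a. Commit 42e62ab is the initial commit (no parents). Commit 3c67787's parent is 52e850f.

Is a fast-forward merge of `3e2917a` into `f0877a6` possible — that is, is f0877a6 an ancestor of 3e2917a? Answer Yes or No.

No

A fast-forward from f0877a6 to 3e2917a is possible iff f0877a6 is an ancestor of 3e2917a.
Ancestors of 3e2917a: {218ca02, 264453c, 3e2917a, 42e62ab, eb39c5c}.
f0877a6 is not among them, so fast-forward is not possible.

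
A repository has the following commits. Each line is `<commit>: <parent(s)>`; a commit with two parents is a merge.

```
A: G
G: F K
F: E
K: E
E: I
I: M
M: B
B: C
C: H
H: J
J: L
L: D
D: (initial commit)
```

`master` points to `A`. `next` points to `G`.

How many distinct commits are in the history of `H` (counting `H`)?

Walking parent pointers from H: reachable set = {D, H, J, L}.
That is 4 commits.

4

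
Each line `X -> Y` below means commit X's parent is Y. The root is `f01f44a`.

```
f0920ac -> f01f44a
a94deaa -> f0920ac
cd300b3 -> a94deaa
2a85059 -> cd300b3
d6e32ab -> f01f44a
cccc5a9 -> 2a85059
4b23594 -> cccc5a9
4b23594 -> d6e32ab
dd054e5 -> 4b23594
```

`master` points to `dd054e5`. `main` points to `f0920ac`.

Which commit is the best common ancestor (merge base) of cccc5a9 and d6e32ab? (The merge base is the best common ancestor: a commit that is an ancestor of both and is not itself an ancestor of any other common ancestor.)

Ancestors of cccc5a9: {2a85059, a94deaa, cccc5a9, cd300b3, f01f44a, f0920ac}.
Ancestors of d6e32ab: {d6e32ab, f01f44a}.
Common ancestors: {f01f44a}.
The only common ancestor is f01f44a, so it is the merge base.

f01f44a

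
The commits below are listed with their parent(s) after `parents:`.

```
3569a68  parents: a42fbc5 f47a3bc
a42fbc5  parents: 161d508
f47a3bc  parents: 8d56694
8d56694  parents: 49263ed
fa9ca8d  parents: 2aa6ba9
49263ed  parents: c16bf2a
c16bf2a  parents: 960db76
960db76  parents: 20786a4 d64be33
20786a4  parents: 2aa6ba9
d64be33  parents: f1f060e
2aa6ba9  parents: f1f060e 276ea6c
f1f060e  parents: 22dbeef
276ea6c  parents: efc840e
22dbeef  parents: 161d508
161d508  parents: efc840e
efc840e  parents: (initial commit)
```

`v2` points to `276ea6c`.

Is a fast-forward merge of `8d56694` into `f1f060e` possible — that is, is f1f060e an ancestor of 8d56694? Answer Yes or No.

A fast-forward from f1f060e to 8d56694 is possible iff f1f060e is an ancestor of 8d56694.
Ancestors of 8d56694: {161d508, 20786a4, 22dbeef, 276ea6c, 2aa6ba9, 49263ed, 8d56694, 960db76, c16bf2a, d64be33, efc840e, f1f060e}.
f1f060e is among them, so fast-forward is possible.

Yes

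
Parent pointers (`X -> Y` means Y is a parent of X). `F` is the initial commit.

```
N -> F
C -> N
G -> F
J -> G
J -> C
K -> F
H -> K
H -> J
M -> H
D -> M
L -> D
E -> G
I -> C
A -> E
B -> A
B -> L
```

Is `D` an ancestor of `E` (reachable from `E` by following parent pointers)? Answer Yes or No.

No

Ancestors of E: {E, F, G}.
D is not in that set, so it is not an ancestor of E.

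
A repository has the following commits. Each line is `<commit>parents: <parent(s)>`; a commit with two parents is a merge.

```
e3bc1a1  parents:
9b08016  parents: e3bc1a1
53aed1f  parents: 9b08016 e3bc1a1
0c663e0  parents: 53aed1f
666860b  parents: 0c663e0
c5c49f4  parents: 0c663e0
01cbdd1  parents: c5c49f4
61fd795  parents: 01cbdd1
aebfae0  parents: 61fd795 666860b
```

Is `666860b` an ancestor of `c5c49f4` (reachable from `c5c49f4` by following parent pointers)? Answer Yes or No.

Ancestors of c5c49f4: {0c663e0, 53aed1f, 9b08016, c5c49f4, e3bc1a1}.
666860b is not in that set, so it is not an ancestor of c5c49f4.

No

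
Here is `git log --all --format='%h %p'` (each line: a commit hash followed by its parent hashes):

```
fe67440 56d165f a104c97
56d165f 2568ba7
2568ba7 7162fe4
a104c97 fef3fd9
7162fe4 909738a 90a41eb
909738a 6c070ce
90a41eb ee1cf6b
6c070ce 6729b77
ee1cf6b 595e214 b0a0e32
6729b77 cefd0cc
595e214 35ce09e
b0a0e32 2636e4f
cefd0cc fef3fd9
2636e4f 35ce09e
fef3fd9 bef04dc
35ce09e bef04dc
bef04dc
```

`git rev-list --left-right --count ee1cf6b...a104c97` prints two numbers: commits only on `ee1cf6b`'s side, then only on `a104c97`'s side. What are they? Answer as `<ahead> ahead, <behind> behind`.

Reachable from ee1cf6b: {2636e4f, 35ce09e, 595e214, b0a0e32, bef04dc, ee1cf6b}.
Reachable from a104c97: {a104c97, bef04dc, fef3fd9}.
Only in ee1cf6b's history (ahead): {2636e4f, 35ce09e, 595e214, b0a0e32, ee1cf6b} — 5.
Only in a104c97's history (behind): {a104c97, fef3fd9} — 2.

5 ahead, 2 behind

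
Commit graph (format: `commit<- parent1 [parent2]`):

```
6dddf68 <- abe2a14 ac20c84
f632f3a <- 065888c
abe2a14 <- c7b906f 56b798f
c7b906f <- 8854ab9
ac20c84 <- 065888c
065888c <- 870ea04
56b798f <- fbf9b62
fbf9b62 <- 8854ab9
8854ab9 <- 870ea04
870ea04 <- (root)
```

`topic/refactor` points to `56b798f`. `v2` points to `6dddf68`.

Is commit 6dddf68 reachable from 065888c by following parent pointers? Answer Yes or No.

Ancestors of 065888c: {065888c, 870ea04}.
6dddf68 is not in that set, so it is not an ancestor of 065888c.

No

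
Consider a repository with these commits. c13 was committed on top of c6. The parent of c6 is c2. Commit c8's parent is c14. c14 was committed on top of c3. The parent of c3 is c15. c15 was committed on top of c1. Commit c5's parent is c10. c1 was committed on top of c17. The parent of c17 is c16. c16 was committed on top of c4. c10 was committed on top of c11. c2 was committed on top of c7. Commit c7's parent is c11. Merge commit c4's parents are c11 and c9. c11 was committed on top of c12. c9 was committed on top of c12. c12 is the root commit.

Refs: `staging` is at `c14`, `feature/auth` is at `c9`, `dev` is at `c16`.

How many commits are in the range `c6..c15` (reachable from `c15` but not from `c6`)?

6

Reachable from c15: {c1, c11, c12, c15, c16, c17, c4, c9}.
Reachable from c6: {c11, c12, c2, c6, c7}.
In c15's history but not c6's: {c1, c15, c16, c17, c4, c9} — 6 commits.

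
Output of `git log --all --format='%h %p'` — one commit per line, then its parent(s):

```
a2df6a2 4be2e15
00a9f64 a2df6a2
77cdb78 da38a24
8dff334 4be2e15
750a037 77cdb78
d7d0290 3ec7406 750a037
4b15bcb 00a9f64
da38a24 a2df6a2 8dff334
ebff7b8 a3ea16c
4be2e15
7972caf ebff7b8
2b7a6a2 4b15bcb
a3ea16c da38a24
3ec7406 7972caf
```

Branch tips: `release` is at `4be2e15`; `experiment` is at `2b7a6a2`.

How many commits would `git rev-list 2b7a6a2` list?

5

Walking parent pointers from 2b7a6a2: reachable set = {00a9f64, 2b7a6a2, 4b15bcb, 4be2e15, a2df6a2}.
That is 5 commits.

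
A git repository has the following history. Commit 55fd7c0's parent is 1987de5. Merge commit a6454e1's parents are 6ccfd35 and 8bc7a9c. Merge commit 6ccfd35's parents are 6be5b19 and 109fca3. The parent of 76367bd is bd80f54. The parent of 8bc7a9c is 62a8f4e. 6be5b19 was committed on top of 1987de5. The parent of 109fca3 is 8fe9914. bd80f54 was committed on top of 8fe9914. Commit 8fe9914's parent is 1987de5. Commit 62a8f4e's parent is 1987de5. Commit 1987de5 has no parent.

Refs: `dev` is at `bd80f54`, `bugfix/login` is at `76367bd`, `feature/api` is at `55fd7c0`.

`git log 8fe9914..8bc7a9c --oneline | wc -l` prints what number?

2

Reachable from 8bc7a9c: {1987de5, 62a8f4e, 8bc7a9c}.
Reachable from 8fe9914: {1987de5, 8fe9914}.
In 8bc7a9c's history but not 8fe9914's: {62a8f4e, 8bc7a9c} — 2 commits.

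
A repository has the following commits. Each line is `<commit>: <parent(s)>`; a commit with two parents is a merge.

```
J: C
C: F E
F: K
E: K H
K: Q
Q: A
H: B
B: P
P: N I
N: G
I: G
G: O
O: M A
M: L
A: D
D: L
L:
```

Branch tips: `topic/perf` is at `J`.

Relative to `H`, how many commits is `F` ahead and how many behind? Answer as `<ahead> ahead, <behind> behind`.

Reachable from F: {A, D, F, K, L, Q}.
Reachable from H: {A, B, D, G, H, I, L, M, N, O, P}.
Only in F's history (ahead): {F, K, Q} — 3.
Only in H's history (behind): {B, G, H, I, M, N, O, P} — 8.

3 ahead, 8 behind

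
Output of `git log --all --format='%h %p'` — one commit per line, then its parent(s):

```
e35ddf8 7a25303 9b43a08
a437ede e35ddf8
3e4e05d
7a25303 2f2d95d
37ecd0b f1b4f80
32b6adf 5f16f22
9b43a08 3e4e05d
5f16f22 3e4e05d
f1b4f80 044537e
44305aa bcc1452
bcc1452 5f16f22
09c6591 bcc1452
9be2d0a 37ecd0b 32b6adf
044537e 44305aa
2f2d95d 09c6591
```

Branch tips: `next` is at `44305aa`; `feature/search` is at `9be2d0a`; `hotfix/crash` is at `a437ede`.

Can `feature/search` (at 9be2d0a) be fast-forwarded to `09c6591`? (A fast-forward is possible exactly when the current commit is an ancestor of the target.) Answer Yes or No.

No

A fast-forward from 9be2d0a to 09c6591 is possible iff 9be2d0a is an ancestor of 09c6591.
Ancestors of 09c6591: {09c6591, 3e4e05d, 5f16f22, bcc1452}.
9be2d0a is not among them, so fast-forward is not possible.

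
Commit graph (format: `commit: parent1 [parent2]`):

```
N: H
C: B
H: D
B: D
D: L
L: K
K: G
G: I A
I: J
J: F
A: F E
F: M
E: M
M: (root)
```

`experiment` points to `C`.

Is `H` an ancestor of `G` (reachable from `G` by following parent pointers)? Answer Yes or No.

Ancestors of G: {A, E, F, G, I, J, M}.
H is not in that set, so it is not an ancestor of G.

No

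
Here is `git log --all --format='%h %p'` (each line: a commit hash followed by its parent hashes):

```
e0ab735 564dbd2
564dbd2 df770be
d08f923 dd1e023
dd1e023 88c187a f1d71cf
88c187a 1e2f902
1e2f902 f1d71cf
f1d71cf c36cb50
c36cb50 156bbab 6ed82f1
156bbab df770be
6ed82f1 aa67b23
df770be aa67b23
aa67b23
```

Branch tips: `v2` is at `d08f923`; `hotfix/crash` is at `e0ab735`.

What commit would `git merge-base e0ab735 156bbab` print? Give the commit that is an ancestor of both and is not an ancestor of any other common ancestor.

Ancestors of e0ab735: {564dbd2, aa67b23, df770be, e0ab735}.
Ancestors of 156bbab: {156bbab, aa67b23, df770be}.
Common ancestors: {aa67b23, df770be}.
Among these, df770be is not an ancestor of any other common ancestor — it is the merge base.

df770be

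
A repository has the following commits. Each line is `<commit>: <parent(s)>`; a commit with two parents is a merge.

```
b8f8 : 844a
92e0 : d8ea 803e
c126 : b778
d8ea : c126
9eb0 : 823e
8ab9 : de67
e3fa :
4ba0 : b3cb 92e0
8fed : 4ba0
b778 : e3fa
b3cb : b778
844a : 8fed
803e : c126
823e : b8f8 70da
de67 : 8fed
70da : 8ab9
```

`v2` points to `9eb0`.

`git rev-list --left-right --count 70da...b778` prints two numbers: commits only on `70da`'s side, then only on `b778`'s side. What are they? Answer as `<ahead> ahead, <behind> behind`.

Reachable from 70da: {4ba0, 70da, 803e, 8ab9, 8fed, 92e0, b3cb, b778, c126, d8ea, de67, e3fa}.
Reachable from b778: {b778, e3fa}.
Only in 70da's history (ahead): {4ba0, 70da, 803e, 8ab9, 8fed, 92e0, b3cb, c126, d8ea, de67} — 10.
Only in b778's history (behind): {} — 0.

10 ahead, 0 behind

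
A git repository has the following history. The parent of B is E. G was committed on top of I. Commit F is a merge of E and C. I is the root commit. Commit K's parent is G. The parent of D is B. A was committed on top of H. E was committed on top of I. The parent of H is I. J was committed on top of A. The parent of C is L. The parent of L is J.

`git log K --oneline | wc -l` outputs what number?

Walking parent pointers from K: reachable set = {G, I, K}.
That is 3 commits.

3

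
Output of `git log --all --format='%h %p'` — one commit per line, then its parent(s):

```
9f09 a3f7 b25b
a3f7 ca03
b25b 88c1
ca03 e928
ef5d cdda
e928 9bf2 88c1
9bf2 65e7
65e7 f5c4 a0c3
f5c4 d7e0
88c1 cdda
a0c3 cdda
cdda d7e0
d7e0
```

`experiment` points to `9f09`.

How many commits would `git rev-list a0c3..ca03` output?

6

Reachable from ca03: {65e7, 88c1, 9bf2, a0c3, ca03, cdda, d7e0, e928, f5c4}.
Reachable from a0c3: {a0c3, cdda, d7e0}.
In ca03's history but not a0c3's: {65e7, 88c1, 9bf2, ca03, e928, f5c4} — 6 commits.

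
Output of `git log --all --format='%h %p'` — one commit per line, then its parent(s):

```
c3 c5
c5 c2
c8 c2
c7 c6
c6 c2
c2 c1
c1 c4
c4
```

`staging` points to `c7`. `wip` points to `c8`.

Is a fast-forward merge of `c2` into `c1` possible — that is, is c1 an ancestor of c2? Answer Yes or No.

Yes

A fast-forward from c1 to c2 is possible iff c1 is an ancestor of c2.
Ancestors of c2: {c1, c2, c4}.
c1 is among them, so fast-forward is possible.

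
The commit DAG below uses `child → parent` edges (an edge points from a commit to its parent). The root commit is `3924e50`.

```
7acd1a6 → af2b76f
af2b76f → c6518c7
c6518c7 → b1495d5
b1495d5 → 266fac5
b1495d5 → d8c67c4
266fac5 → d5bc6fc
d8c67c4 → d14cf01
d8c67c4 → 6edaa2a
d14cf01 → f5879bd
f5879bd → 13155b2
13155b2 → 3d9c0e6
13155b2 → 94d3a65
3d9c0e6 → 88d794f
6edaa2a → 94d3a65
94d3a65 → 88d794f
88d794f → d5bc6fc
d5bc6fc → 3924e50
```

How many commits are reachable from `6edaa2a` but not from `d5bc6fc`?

Reachable from 6edaa2a: {3924e50, 6edaa2a, 88d794f, 94d3a65, d5bc6fc}.
Reachable from d5bc6fc: {3924e50, d5bc6fc}.
In 6edaa2a's history but not d5bc6fc's: {6edaa2a, 88d794f, 94d3a65} — 3 commits.

3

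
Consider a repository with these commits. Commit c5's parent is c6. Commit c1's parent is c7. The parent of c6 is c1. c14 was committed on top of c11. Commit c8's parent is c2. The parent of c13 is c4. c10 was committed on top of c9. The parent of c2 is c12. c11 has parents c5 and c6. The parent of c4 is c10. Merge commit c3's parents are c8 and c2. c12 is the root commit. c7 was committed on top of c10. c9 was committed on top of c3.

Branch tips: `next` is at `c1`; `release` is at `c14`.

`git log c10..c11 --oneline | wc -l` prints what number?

Reachable from c11: {c1, c10, c11, c12, c2, c3, c5, c6, c7, c8, c9}.
Reachable from c10: {c10, c12, c2, c3, c8, c9}.
In c11's history but not c10's: {c1, c11, c5, c6, c7} — 5 commits.

5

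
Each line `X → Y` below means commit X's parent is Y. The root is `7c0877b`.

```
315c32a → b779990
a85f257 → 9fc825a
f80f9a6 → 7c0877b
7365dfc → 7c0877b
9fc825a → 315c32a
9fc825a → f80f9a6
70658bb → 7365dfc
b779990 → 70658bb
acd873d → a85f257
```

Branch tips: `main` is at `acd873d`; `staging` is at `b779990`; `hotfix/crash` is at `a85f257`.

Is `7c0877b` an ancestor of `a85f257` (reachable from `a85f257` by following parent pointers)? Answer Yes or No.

Ancestors of a85f257 (commits reachable by following parents): {315c32a, 70658bb, 7365dfc, 7c0877b, 9fc825a, a85f257, b779990, f80f9a6}.
7c0877b is in that set, so it is an ancestor of a85f257.

Yes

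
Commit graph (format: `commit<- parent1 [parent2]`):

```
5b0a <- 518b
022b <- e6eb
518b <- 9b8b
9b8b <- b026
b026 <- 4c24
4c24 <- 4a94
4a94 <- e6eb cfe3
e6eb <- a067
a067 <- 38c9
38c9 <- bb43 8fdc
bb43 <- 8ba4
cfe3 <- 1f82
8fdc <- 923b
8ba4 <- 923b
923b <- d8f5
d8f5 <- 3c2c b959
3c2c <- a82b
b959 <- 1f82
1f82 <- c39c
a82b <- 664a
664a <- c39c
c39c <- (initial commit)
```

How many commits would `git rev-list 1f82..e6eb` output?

Reachable from e6eb: {1f82, 38c9, 3c2c, 664a, 8ba4, 8fdc, 923b, a067, a82b, b959, bb43, c39c, d8f5, e6eb}.
Reachable from 1f82: {1f82, c39c}.
In e6eb's history but not 1f82's: {38c9, 3c2c, 664a, 8ba4, 8fdc, 923b, a067, a82b, b959, bb43, d8f5, e6eb} — 12 commits.

12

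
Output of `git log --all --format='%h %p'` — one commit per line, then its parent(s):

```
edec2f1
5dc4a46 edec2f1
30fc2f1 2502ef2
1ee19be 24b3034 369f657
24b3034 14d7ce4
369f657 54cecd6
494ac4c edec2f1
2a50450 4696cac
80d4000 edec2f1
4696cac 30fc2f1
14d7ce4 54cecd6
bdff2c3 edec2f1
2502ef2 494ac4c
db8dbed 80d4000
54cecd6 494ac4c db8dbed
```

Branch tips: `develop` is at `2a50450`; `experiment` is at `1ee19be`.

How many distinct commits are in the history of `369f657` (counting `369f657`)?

Walking parent pointers from 369f657: reachable set = {369f657, 494ac4c, 54cecd6, 80d4000, db8dbed, edec2f1}.
That is 6 commits.

6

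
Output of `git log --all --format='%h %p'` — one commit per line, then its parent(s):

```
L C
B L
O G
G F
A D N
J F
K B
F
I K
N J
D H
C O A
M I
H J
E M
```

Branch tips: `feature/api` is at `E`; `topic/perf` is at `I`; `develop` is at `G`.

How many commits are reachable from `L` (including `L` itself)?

Walking parent pointers from L: reachable set = {A, C, D, F, G, H, J, L, N, O}.
That is 10 commits.

10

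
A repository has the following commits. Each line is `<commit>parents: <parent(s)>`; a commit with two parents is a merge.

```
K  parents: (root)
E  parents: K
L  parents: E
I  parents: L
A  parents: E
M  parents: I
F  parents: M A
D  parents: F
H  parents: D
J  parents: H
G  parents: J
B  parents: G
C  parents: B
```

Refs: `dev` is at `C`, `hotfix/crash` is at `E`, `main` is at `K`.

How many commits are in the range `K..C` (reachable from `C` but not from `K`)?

12

Reachable from C: {A, B, C, D, E, F, G, H, I, J, K, L, M}.
Reachable from K: {K}.
In C's history but not K's: {A, B, C, D, E, F, G, H, I, J, L, M} — 12 commits.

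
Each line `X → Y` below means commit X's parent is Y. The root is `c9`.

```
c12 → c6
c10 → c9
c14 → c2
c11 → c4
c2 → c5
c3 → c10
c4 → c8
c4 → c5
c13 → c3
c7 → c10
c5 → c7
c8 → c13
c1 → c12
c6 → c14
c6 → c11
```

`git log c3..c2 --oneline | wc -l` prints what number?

Reachable from c2: {c10, c2, c5, c7, c9}.
Reachable from c3: {c10, c3, c9}.
In c2's history but not c3's: {c2, c5, c7} — 3 commits.

3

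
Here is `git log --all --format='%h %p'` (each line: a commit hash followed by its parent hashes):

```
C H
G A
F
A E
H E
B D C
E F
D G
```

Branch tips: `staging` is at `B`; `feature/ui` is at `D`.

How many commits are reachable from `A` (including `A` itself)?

Walking parent pointers from A: reachable set = {A, E, F}.
That is 3 commits.

3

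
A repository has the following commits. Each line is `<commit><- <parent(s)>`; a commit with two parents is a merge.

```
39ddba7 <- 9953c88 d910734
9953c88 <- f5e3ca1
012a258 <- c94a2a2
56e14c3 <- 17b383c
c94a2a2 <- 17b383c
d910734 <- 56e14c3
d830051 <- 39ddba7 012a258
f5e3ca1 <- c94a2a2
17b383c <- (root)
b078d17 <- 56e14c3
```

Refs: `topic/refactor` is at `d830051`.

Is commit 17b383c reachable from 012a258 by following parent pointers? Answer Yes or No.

Ancestors of 012a258 (commits reachable by following parents): {012a258, 17b383c, c94a2a2}.
17b383c is in that set, so it is an ancestor of 012a258.

Yes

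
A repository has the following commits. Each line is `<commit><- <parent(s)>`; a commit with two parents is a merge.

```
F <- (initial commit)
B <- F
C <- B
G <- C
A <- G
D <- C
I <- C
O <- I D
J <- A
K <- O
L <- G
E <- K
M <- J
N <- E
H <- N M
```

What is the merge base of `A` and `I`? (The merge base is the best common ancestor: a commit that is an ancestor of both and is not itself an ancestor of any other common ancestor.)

Ancestors of A: {A, B, C, F, G}.
Ancestors of I: {B, C, F, I}.
Common ancestors: {B, C, F}.
Among these, C is not an ancestor of any other common ancestor — it is the merge base.

C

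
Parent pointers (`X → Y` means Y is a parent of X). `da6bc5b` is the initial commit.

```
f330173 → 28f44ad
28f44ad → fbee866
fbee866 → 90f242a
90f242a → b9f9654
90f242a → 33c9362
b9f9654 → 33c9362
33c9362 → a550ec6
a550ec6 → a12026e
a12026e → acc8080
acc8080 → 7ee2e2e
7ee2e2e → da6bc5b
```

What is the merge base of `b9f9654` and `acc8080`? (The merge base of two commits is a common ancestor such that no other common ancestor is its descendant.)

Ancestors of b9f9654: {33c9362, 7ee2e2e, a12026e, a550ec6, acc8080, b9f9654, da6bc5b}.
Ancestors of acc8080: {7ee2e2e, acc8080, da6bc5b}.
Common ancestors: {7ee2e2e, acc8080, da6bc5b}.
Among these, acc8080 is not an ancestor of any other common ancestor — it is the merge base.

acc8080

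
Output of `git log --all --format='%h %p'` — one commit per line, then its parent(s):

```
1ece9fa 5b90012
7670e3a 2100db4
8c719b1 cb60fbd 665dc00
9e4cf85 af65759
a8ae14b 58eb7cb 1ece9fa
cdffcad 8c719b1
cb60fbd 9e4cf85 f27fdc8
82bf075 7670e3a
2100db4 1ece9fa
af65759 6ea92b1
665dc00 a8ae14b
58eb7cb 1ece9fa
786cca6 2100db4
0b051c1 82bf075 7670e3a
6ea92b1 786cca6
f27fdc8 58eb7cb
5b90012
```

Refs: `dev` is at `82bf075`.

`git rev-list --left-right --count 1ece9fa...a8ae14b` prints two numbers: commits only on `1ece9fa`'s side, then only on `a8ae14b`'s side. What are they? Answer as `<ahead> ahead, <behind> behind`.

Reachable from 1ece9fa: {1ece9fa, 5b90012}.
Reachable from a8ae14b: {1ece9fa, 58eb7cb, 5b90012, a8ae14b}.
Only in 1ece9fa's history (ahead): {} — 0.
Only in a8ae14b's history (behind): {58eb7cb, a8ae14b} — 2.

0 ahead, 2 behind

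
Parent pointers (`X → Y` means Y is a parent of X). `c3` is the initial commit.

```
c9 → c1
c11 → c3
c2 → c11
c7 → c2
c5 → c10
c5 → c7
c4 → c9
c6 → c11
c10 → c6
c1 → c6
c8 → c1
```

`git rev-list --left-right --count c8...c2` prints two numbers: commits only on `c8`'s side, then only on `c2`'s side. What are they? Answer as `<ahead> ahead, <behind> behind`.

Reachable from c8: {c1, c11, c3, c6, c8}.
Reachable from c2: {c11, c2, c3}.
Only in c8's history (ahead): {c1, c6, c8} — 3.
Only in c2's history (behind): {c2} — 1.

3 ahead, 1 behind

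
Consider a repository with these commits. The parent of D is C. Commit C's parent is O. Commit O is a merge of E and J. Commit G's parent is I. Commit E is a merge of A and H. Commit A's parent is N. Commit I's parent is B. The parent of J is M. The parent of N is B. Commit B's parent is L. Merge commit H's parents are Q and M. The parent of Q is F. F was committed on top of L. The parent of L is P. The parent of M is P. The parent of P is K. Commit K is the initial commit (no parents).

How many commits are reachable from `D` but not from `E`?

Reachable from D: {A, B, C, D, E, F, H, J, K, L, M, N, O, P, Q}.
Reachable from E: {A, B, E, F, H, K, L, M, N, P, Q}.
In D's history but not E's: {C, D, J, O} — 4 commits.

4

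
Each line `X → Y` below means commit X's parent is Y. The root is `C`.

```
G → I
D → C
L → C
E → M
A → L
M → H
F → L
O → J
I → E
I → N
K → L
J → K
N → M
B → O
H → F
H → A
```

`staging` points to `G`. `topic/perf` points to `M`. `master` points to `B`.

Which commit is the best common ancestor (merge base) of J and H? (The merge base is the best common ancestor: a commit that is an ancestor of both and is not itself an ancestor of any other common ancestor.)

L

Ancestors of J: {C, J, K, L}.
Ancestors of H: {A, C, F, H, L}.
Common ancestors: {C, L}.
Among these, L is not an ancestor of any other common ancestor — it is the merge base.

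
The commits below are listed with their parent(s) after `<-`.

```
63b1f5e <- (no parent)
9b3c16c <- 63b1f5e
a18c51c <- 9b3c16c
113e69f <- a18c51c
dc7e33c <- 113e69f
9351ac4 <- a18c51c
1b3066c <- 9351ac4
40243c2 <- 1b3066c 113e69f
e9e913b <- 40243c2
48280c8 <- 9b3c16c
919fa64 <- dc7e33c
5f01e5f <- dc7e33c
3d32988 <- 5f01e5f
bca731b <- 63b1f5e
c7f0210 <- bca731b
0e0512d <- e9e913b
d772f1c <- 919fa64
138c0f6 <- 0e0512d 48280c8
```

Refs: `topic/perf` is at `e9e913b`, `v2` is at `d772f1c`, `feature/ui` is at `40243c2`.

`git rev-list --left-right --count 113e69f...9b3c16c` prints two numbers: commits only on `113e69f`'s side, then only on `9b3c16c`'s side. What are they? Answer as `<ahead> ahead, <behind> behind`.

Reachable from 113e69f: {113e69f, 63b1f5e, 9b3c16c, a18c51c}.
Reachable from 9b3c16c: {63b1f5e, 9b3c16c}.
Only in 113e69f's history (ahead): {113e69f, a18c51c} — 2.
Only in 9b3c16c's history (behind): {} — 0.

2 ahead, 0 behind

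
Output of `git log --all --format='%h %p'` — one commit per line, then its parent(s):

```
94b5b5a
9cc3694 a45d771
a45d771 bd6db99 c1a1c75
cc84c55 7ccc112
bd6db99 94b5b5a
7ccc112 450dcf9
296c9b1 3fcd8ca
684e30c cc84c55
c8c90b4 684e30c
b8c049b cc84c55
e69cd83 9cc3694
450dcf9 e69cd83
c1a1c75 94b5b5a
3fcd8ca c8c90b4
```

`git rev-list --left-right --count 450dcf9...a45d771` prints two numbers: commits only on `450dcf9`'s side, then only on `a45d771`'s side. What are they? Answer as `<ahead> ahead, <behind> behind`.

3 ahead, 0 behind

Reachable from 450dcf9: {450dcf9, 94b5b5a, 9cc3694, a45d771, bd6db99, c1a1c75, e69cd83}.
Reachable from a45d771: {94b5b5a, a45d771, bd6db99, c1a1c75}.
Only in 450dcf9's history (ahead): {450dcf9, 9cc3694, e69cd83} — 3.
Only in a45d771's history (behind): {} — 0.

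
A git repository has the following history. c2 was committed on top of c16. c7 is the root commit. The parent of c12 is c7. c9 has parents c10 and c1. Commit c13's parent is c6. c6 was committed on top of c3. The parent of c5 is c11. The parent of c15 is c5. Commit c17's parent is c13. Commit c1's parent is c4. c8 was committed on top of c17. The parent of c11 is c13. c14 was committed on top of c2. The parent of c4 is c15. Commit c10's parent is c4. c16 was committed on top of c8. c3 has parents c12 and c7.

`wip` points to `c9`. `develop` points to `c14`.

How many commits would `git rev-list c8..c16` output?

Reachable from c16: {c12, c13, c16, c17, c3, c6, c7, c8}.
Reachable from c8: {c12, c13, c17, c3, c6, c7, c8}.
In c16's history but not c8's: {c16} — 1 commit.

1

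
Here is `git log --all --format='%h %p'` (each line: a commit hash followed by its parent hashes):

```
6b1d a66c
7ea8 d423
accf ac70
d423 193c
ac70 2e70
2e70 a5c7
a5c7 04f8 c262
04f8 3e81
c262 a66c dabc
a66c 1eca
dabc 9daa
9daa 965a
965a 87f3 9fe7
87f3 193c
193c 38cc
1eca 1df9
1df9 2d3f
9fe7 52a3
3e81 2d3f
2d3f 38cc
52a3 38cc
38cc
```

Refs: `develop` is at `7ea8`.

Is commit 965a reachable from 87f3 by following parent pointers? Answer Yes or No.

No

Ancestors of 87f3: {193c, 38cc, 87f3}.
965a is not in that set, so it is not an ancestor of 87f3.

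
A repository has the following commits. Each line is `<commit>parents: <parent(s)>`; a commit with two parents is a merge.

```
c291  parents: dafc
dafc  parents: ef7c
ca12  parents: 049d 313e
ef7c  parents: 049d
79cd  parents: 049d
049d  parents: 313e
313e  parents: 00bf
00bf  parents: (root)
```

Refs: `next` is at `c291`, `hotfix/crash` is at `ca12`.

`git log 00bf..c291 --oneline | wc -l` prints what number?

5

Reachable from c291: {00bf, 049d, 313e, c291, dafc, ef7c}.
Reachable from 00bf: {00bf}.
In c291's history but not 00bf's: {049d, 313e, c291, dafc, ef7c} — 5 commits.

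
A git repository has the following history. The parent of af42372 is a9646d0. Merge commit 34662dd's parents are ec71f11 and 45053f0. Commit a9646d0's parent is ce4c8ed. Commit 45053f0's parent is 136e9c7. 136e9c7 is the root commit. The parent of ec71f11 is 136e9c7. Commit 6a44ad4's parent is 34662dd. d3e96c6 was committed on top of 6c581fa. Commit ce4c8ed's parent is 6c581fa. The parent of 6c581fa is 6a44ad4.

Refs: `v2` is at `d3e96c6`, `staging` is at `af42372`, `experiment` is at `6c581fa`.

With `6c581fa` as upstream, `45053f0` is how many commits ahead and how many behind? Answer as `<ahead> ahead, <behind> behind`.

Reachable from 45053f0: {136e9c7, 45053f0}.
Reachable from 6c581fa: {136e9c7, 34662dd, 45053f0, 6a44ad4, 6c581fa, ec71f11}.
Only in 45053f0's history (ahead): {} — 0.
Only in 6c581fa's history (behind): {34662dd, 6a44ad4, 6c581fa, ec71f11} — 4.

0 ahead, 4 behind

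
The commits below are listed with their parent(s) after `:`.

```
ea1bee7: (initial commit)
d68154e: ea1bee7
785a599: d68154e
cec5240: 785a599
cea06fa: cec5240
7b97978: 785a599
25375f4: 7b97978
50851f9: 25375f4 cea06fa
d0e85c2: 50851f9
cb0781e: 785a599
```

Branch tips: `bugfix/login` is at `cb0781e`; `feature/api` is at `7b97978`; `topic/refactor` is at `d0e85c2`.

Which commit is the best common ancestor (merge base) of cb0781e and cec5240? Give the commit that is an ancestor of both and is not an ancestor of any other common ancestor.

Ancestors of cb0781e: {785a599, cb0781e, d68154e, ea1bee7}.
Ancestors of cec5240: {785a599, cec5240, d68154e, ea1bee7}.
Common ancestors: {785a599, d68154e, ea1bee7}.
Among these, 785a599 is not an ancestor of any other common ancestor — it is the merge base.

785a599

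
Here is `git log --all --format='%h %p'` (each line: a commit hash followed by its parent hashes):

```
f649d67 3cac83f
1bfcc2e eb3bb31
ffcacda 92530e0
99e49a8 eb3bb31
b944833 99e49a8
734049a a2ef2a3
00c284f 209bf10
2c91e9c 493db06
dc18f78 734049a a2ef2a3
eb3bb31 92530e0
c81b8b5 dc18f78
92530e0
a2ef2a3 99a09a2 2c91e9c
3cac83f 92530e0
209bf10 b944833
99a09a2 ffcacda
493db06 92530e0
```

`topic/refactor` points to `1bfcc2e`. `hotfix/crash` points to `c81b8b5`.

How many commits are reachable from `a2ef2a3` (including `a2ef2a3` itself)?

6

Walking parent pointers from a2ef2a3: reachable set = {2c91e9c, 493db06, 92530e0, 99a09a2, a2ef2a3, ffcacda}.
That is 6 commits.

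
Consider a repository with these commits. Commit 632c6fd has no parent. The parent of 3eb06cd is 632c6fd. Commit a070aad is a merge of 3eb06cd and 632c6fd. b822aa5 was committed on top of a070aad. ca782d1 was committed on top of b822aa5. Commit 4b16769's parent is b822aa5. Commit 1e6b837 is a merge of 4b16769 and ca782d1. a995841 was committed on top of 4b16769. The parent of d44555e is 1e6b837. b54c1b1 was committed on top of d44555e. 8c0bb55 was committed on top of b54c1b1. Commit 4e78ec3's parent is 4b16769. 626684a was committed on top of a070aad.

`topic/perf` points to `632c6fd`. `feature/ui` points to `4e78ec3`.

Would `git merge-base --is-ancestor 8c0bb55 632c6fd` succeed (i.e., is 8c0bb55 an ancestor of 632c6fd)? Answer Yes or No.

Ancestors of 632c6fd: {632c6fd}.
8c0bb55 is not in that set, so it is not an ancestor of 632c6fd.

No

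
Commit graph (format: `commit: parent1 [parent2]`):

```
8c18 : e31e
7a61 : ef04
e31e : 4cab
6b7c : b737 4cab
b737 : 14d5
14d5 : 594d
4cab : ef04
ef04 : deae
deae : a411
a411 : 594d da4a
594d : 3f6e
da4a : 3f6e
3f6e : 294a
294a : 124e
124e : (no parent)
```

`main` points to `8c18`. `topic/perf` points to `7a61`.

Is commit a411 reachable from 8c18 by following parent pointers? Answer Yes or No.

Yes

Ancestors of 8c18 (commits reachable by following parents): {124e, 294a, 3f6e, 4cab, 594d, 8c18, a411, da4a, deae, e31e, ef04}.
a411 is in that set, so it is an ancestor of 8c18.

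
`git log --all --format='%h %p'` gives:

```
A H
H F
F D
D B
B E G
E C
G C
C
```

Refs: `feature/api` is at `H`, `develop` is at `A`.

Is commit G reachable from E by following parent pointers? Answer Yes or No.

Ancestors of E: {C, E}.
G is not in that set, so it is not an ancestor of E.

No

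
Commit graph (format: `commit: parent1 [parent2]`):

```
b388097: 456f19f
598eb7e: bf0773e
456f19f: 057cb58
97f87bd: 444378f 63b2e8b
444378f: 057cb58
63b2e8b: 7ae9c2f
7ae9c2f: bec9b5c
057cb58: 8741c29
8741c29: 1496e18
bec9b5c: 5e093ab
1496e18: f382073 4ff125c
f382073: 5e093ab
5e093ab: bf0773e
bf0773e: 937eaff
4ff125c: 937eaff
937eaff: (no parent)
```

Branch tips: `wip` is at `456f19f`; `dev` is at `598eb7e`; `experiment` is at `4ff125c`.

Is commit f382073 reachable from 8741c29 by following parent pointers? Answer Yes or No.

Ancestors of 8741c29 (commits reachable by following parents): {1496e18, 4ff125c, 5e093ab, 8741c29, 937eaff, bf0773e, f382073}.
f382073 is in that set, so it is an ancestor of 8741c29.

Yes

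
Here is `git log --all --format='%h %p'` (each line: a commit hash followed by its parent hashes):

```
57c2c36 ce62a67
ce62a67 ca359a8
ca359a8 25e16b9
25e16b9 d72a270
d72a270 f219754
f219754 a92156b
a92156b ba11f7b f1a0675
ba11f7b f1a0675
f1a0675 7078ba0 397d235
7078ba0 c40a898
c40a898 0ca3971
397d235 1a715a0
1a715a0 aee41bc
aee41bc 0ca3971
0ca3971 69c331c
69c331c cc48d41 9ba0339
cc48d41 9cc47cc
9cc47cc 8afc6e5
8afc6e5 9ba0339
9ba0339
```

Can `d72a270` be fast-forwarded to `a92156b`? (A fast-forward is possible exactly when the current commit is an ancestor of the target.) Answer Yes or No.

No

A fast-forward from d72a270 to a92156b is possible iff d72a270 is an ancestor of a92156b.
Ancestors of a92156b: {0ca3971, 1a715a0, 397d235, 69c331c, 7078ba0, 8afc6e5, 9ba0339, 9cc47cc, a92156b, aee41bc, ba11f7b, c40a898, cc48d41, f1a0675}.
d72a270 is not among them, so fast-forward is not possible.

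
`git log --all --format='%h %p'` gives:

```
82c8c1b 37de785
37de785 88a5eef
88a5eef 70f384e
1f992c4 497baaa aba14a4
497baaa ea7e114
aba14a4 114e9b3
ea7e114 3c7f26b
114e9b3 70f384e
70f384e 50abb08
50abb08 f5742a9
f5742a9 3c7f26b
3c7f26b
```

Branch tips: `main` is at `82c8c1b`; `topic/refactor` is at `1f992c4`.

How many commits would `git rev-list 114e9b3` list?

Walking parent pointers from 114e9b3: reachable set = {114e9b3, 3c7f26b, 50abb08, 70f384e, f5742a9}.
That is 5 commits.

5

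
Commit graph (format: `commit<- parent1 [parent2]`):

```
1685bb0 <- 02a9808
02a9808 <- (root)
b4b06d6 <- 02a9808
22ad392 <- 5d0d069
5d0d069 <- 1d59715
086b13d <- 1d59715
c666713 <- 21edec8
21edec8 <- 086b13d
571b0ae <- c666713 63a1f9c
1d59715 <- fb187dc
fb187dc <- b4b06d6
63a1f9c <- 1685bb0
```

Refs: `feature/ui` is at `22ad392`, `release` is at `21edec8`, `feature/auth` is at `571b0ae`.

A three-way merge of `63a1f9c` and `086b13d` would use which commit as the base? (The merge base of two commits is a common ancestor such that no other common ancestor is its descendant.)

02a9808

Ancestors of 63a1f9c: {02a9808, 1685bb0, 63a1f9c}.
Ancestors of 086b13d: {02a9808, 086b13d, 1d59715, b4b06d6, fb187dc}.
Common ancestors: {02a9808}.
The only common ancestor is 02a9808, so it is the merge base.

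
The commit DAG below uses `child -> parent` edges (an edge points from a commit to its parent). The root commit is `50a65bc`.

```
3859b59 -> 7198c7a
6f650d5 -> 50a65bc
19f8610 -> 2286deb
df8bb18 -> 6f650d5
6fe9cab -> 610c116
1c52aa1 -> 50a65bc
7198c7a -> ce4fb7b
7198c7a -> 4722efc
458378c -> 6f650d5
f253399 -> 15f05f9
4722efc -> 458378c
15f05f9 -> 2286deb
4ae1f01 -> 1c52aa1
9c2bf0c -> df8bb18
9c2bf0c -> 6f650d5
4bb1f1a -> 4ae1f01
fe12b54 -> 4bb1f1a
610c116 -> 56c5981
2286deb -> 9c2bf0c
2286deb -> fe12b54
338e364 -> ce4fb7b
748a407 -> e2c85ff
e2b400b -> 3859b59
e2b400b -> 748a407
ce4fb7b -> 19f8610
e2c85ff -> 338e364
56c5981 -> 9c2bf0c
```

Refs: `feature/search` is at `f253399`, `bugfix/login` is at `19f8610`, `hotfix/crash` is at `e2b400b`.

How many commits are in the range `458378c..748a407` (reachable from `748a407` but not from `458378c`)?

12

Reachable from 748a407: {19f8610, 1c52aa1, 2286deb, 338e364, 4ae1f01, 4bb1f1a, 50a65bc, 6f650d5, 748a407, 9c2bf0c, ce4fb7b, df8bb18, e2c85ff, fe12b54}.
Reachable from 458378c: {458378c, 50a65bc, 6f650d5}.
In 748a407's history but not 458378c's: {19f8610, 1c52aa1, 2286deb, 338e364, 4ae1f01, 4bb1f1a, 748a407, 9c2bf0c, ce4fb7b, df8bb18, e2c85ff, fe12b54} — 12 commits.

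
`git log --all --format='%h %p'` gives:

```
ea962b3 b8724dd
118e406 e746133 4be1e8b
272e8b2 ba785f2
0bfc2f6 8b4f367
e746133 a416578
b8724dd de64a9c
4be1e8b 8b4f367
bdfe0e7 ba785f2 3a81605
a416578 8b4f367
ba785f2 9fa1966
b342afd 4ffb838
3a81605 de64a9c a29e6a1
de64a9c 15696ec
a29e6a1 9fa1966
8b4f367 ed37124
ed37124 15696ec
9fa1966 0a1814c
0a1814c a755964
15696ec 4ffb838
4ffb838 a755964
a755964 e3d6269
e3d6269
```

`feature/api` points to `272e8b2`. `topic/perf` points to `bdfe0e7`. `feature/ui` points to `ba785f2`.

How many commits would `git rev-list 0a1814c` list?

3

Walking parent pointers from 0a1814c: reachable set = {0a1814c, a755964, e3d6269}.
That is 3 commits.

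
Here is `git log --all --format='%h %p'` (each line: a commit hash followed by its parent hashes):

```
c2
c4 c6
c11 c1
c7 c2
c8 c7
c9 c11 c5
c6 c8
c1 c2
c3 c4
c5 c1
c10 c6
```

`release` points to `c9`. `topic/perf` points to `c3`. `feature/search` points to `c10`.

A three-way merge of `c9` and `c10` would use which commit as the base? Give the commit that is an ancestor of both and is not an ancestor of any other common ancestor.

Ancestors of c9: {c1, c11, c2, c5, c9}.
Ancestors of c10: {c10, c2, c6, c7, c8}.
Common ancestors: {c2}.
The only common ancestor is c2, so it is the merge base.

c2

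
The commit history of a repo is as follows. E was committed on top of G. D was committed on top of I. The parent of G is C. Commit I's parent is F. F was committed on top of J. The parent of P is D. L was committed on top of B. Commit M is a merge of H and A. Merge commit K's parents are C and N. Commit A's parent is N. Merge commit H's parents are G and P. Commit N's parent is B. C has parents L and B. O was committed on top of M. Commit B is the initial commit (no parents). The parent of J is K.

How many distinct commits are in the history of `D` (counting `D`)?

9

Walking parent pointers from D: reachable set = {B, C, D, F, I, J, K, L, N}.
That is 9 commits.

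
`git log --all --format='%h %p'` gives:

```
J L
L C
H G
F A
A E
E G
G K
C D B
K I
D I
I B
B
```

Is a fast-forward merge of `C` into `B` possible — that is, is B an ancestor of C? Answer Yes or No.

A fast-forward from B to C is possible iff B is an ancestor of C.
Ancestors of C: {B, C, D, I}.
B is among them, so fast-forward is possible.

Yes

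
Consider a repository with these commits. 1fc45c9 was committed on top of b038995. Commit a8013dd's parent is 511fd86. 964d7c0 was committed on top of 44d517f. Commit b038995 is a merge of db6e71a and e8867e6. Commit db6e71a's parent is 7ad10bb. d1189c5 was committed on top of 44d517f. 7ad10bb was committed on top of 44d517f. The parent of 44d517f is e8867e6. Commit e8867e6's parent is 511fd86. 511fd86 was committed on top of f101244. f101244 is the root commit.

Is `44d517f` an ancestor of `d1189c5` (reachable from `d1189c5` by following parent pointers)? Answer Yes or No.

Yes

Ancestors of d1189c5 (commits reachable by following parents): {44d517f, 511fd86, d1189c5, e8867e6, f101244}.
44d517f is in that set, so it is an ancestor of d1189c5.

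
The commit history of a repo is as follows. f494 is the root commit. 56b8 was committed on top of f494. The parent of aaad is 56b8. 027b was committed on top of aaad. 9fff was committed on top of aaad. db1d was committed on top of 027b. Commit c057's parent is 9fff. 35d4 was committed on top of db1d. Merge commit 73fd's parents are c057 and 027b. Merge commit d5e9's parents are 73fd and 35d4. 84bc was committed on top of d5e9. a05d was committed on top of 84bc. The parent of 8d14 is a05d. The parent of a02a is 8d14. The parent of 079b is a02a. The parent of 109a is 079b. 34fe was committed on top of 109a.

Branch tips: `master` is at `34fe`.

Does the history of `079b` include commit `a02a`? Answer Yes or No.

Yes

Ancestors of 079b (commits reachable by following parents): {027b, 079b, 35d4, 56b8, 73fd, 84bc, 8d14, 9fff, a02a, a05d, aaad, c057, d5e9, db1d, f494}.
a02a is in that set, so it is an ancestor of 079b.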